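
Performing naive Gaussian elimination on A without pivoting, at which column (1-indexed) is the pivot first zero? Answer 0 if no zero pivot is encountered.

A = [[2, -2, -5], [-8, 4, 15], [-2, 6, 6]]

Naive forward elimination:
R2 <- R2 - (-4)*R1:  [  0  -4  -5 ]
R3 <- R3 - (-1)*R1:  [ 0  4  1 ]
R3 <- R3 - (-1)*R2:  [  0   0  -4 ]
All pivots nonzero; naive elimination completes without hitting a zero pivot.

first zero-pivot column = 0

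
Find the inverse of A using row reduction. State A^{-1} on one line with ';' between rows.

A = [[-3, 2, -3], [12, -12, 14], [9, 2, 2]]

Gauss-Jordan on [A | I]:
R1 <- (1/-3)*R1:  [    1  -2/3     1  |  -1/3     0     0 ]
R2 <- R2 - (12)*R1:  [  0  -4   2  |   4   1   0 ]
R3 <- R3 - (9)*R1:  [  0   8  -7  |   3   0   1 ]
R2 <- (1/-4)*R2:  [    0     1  -1/2  |    -1  -1/4     0 ]
R1 <- R1 - (-2/3)*R2:  [    1     0   2/3  |    -1  -1/6     0 ]
R3 <- R3 - (8)*R2:  [  0   0  -3  |  11   2   1 ]
R3 <- (1/-3)*R3:  [     0      0      1  |  -11/3   -2/3   -1/3 ]
R1 <- R1 - (2/3)*R3:  [    1     0     0  |  13/9  5/18   2/9 ]
R2 <- R2 - (-1/2)*R3:  [     0      1      0  |  -17/6  -7/12   -1/6 ]
Right block of [I | A^{-1}] is the inverse:
[  13/9   5/18   2/9 ]
[ -17/6  -7/12  -1/6 ]
[ -11/3   -2/3  -1/3 ]

inverse = [13/9 5/18 2/9; -17/6 -7/12 -1/6; -11/3 -2/3 -1/3]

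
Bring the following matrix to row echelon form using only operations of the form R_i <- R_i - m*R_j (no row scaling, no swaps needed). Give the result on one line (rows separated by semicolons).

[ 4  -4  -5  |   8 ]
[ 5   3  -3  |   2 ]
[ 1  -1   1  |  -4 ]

Forward elimination:
R2 <- R2 - (5/4)*R1:  [    0     8  13/4    -8 ]
R3 <- R3 - (1/4)*R1:  [   0    0  9/4   -6 ]
Row echelon form:
[ 4  -4    -5  |   8 ]
[ 0   8  13/4  |  -8 ]
[ 0   0   9/4  |  -6 ]

REF = [4 -4 -5 8; 0 8 13/4 -8; 0 0 9/4 -6]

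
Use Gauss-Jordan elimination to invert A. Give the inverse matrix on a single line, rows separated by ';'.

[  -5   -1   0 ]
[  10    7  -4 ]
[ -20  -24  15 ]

Gauss-Jordan on [A | I]:
R1 <- (1/-5)*R1:  [    1   1/5     0  |  -1/5     0     0 ]
R2 <- R2 - (10)*R1:  [  0   5  -4  |   2   1   0 ]
R3 <- R3 - (-20)*R1:  [   0  -20   15  |   -4    0    1 ]
R2 <- (1/5)*R2:  [    0     1  -4/5  |   2/5   1/5     0 ]
R1 <- R1 - (1/5)*R2:  [     1      0   4/25  |  -7/25  -1/25      0 ]
R3 <- R3 - (-20)*R2:  [  0   0  -1  |   4   4   1 ]
R3 <- (1/-1)*R3:  [  0   0   1  |  -4  -4  -1 ]
R1 <- R1 - (4/25)*R3:  [    1     0     0  |  9/25   3/5  4/25 ]
R2 <- R2 - (-4/5)*R3:  [     0      1      0  |  -14/5     -3   -4/5 ]
Right block of [I | A^{-1}] is the inverse:
[  9/25  3/5  4/25 ]
[ -14/5   -3  -4/5 ]
[    -4   -4    -1 ]

inverse = [9/25 3/5 4/25; -14/5 -3 -4/5; -4 -4 -1]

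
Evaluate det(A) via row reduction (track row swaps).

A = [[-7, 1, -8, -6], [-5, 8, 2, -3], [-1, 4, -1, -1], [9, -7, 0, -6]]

det(A) = -2376

Forward elimination:
R2 <- R2 - (5/7)*R1:  [    0  51/7  54/7   9/7 ]
R3 <- R3 - (1/7)*R1:  [    0  27/7   1/7  -1/7 ]
R4 <- R4 - (-9/7)*R1:  [     0  -40/7  -72/7  -96/7 ]
R3 <- R3 - (9/17)*R2:  [      0       0  -67/17  -14/17 ]
R4 <- R4 - (-40/51)*R2:  [       0        0   -72/17  -216/17 ]
R4 <- R4 - (72/67)*R3:  [       0        0        0  -792/67 ]
Upper-triangular form:
[ -7     1      -8       -6 ]
[  0  51/7    54/7      9/7 ]
[  0     0  -67/17   -14/17 ]
[  0     0       0  -792/67 ]
det(A) = (-1)^0 * (-7) * (51/7) * (-67/17) * (-792/67) = -2376  (0 row swaps -> sign +1)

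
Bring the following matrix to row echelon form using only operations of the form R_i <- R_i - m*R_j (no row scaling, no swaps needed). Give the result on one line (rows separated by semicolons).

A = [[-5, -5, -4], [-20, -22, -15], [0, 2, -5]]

Forward elimination:
R2 <- R2 - (4)*R1:  [  0  -2   1 ]
R3 <- R3 - (-1)*R2:  [  0   0  -4 ]
Row echelon form:
[ -5  -5  -4 ]
[  0  -2   1 ]
[  0   0  -4 ]

REF = [-5 -5 -4; 0 -2 1; 0 0 -4]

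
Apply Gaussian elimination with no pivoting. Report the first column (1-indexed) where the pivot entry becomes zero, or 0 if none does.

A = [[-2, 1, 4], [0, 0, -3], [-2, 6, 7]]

Naive forward elimination:
R3 <- R3 - (1)*R1:  [ 0  5  3 ]
Matrix at this point:
[ -2  1   4 ]
[  0  0  -3 ]
[  0  5   3 ]
Pivot entry (2,2) is zero but row 3 has 5 in column 2 -> naive elimination stops; a row interchange (e.g. R2 <-> R3) would be required here.

first zero-pivot column = 2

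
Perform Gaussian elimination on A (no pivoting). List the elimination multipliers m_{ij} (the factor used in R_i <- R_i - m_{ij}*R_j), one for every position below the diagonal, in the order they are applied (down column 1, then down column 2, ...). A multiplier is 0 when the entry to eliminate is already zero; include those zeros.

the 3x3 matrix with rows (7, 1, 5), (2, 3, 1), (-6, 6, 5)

Forward elimination:
R2 <- R2 - (2/7)*R1:  [    0  19/7  -3/7 ]
R3 <- R3 - (-6/7)*R1:  [    0  48/7  65/7 ]
R3 <- R3 - (48/19)*R2:  [      0       0  197/19 ]
Multipliers (in order of application): m_{21} = 2/7, m_{31} = -6/7, m_{32} = 48/19

multipliers: 2/7, -6/7, 48/19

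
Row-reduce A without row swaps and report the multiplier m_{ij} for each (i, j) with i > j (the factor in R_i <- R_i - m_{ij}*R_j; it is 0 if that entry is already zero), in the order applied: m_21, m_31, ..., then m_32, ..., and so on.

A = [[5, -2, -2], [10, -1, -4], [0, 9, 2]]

Forward elimination:
R2 <- R2 - (2)*R1:  [ 0  3  0 ]
R3: entry in column 1 is already 0 -> m_{31} = 0 (no row operation needed)
R3 <- R3 - (3)*R2:  [ 0  0  2 ]
Multipliers (in order of application): m_{21} = 2, m_{31} = 0, m_{32} = 3

multipliers: 2, 0, 3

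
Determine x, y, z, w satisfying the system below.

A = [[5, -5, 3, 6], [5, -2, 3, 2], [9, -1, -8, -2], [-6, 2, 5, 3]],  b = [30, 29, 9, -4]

(4, 1, 3, 1)

Forward elimination on [A|b]:
R2 <- R2 - (1)*R1:  [  0   3   0  -4  -1 ]
R3 <- R3 - (9/5)*R1:  [     0      8  -67/5  -64/5    -45 ]
R4 <- R4 - (-6/5)*R1:  [    0    -4  43/5  51/5    32 ]
R3 <- R3 - (8/3)*R2:  [      0       0   -67/5  -32/15  -127/3 ]
R4 <- R4 - (-4/3)*R2:  [     0      0   43/5  73/15   92/3 ]
R4 <- R4 - (-43/67)*R3:  [       0        0        0  703/201  703/201 ]
Row echelon form:
[ 5  -5      3        6  |       30 ]
[ 0   3      0       -4  |       -1 ]
[ 0   0  -67/5   -32/15  |   -127/3 ]
[ 0   0      0  703/201  |  703/201 ]
Back-substitution:
w = (703/201) / (703/201) = 1
z = (-127/3 - (-32/15)*(1)) / (-67/5) = 3
y = (-1 - (-4)*(1)) / 3 = 1
x = (30 - (-5)*(1) - (3)*(3) - (6)*(1)) / 5 = 4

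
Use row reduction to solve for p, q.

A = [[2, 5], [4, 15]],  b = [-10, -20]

(-5, 0)

Forward elimination on [A|b]:
R2 <- R2 - (2)*R1:  [ 0  5  0 ]
Row echelon form:
[ 2  5  |  -10 ]
[ 0  5  |    0 ]
Back-substitution:
q = (0) / 5 = 0
p = (-10 - (5)*(0)) / 2 = -5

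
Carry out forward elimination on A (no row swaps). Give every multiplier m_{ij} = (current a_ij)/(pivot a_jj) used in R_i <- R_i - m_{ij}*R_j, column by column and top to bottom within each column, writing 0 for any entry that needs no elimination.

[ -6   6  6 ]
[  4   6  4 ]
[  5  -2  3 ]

Forward elimination:
R2 <- R2 - (-2/3)*R1:  [  0  10   8 ]
R3 <- R3 - (-5/6)*R1:  [ 0  3  8 ]
R3 <- R3 - (3/10)*R2:  [    0     0  28/5 ]
Multipliers (in order of application): m_{21} = -2/3, m_{31} = -5/6, m_{32} = 3/10

multipliers: -2/3, -5/6, 3/10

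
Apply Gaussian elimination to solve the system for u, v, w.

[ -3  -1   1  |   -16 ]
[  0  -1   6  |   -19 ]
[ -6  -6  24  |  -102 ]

(4, 1, -3)

Forward elimination on [A|b]:
R3 <- R3 - (2)*R1:  [   0   -4   22  -70 ]
R3 <- R3 - (4)*R2:  [  0   0  -2   6 ]
Row echelon form:
[ -3  -1   1  |  -16 ]
[  0  -1   6  |  -19 ]
[  0   0  -2  |    6 ]
Back-substitution:
w = (6) / -2 = -3
v = (-19 - (6)*(-3)) / -1 = 1
u = (-16 - (-1)*(1) - (1)*(-3)) / -3 = 4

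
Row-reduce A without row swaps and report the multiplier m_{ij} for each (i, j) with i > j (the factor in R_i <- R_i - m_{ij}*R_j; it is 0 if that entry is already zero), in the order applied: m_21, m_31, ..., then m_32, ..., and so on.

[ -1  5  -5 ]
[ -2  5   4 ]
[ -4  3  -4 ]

Forward elimination:
R2 <- R2 - (2)*R1:  [  0  -5  14 ]
R3 <- R3 - (4)*R1:  [   0  -17   16 ]
R3 <- R3 - (17/5)*R2:  [      0       0  -158/5 ]
Multipliers (in order of application): m_{21} = 2, m_{31} = 4, m_{32} = 17/5

multipliers: 2, 4, 17/5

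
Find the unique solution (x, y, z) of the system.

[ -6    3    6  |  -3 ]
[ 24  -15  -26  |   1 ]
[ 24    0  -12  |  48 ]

Forward elimination on [A|b]:
R2 <- R2 - (-4)*R1:  [   0   -3   -2  -11 ]
R3 <- R3 - (-4)*R1:  [  0  12  12  36 ]
R3 <- R3 - (-4)*R2:  [  0   0   4  -8 ]
Row echelon form:
[ -6   3   6  |   -3 ]
[  0  -3  -2  |  -11 ]
[  0   0   4  |   -8 ]
Back-substitution:
z = (-8) / 4 = -2
y = (-11 - (-2)*(-2)) / -3 = 5
x = (-3 - (3)*(5) - (6)*(-2)) / -6 = 1

(1, 5, -2)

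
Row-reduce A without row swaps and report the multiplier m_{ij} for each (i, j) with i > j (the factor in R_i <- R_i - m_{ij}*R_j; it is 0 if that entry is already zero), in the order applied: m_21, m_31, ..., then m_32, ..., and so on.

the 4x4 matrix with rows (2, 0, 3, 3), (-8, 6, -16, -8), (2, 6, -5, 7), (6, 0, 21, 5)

Forward elimination:
R2 <- R2 - (-4)*R1:  [  0   6  -4   4 ]
R3 <- R3 - (1)*R1:  [  0   6  -8   4 ]
R4 <- R4 - (3)*R1:  [  0   0  12  -4 ]
R3 <- R3 - (1)*R2:  [  0   0  -4   0 ]
R4: entry in column 2 is already 0 -> m_{42} = 0 (no row operation needed)
R4 <- R4 - (-3)*R3:  [  0   0   0  -4 ]
Multipliers (in order of application): m_{21} = -4, m_{31} = 1, m_{41} = 3, m_{32} = 1, m_{42} = 0, m_{43} = -3

multipliers: -4, 1, 3, 1, 0, -3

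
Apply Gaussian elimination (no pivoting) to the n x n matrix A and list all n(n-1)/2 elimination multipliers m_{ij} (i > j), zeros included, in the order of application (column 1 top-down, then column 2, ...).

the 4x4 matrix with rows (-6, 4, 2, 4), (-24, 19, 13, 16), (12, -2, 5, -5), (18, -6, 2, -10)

Forward elimination:
R2 <- R2 - (4)*R1:  [ 0  3  5  0 ]
R3 <- R3 - (-2)*R1:  [ 0  6  9  3 ]
R4 <- R4 - (-3)*R1:  [ 0  6  8  2 ]
R3 <- R3 - (2)*R2:  [  0   0  -1   3 ]
R4 <- R4 - (2)*R2:  [  0   0  -2   2 ]
R4 <- R4 - (2)*R3:  [  0   0   0  -4 ]
Multipliers (in order of application): m_{21} = 4, m_{31} = -2, m_{41} = -3, m_{32} = 2, m_{42} = 2, m_{43} = 2

multipliers: 4, -2, -3, 2, 2, 2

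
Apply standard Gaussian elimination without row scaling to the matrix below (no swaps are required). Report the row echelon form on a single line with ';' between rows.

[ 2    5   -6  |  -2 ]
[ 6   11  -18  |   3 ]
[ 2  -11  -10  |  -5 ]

REF = [2 5 -6 -2; 0 -4 0 9; 0 0 -4 -39]

Forward elimination:
R2 <- R2 - (3)*R1:  [  0  -4   0   9 ]
R3 <- R3 - (1)*R1:  [   0  -16   -4   -3 ]
R3 <- R3 - (4)*R2:  [   0    0   -4  -39 ]
Row echelon form:
[ 2   5  -6  |   -2 ]
[ 0  -4   0  |    9 ]
[ 0   0  -4  |  -39 ]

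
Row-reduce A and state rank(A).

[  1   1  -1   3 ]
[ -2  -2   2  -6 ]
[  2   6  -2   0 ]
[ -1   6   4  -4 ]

Row reduction:
R2 <- R2 - (-2)*R1:  [ 0  0  0  0 ]
R3 <- R3 - (2)*R1:  [  0   4   0  -6 ]
R4 <- R4 - (-1)*R1:  [  0   7   3  -1 ]
R2 <-> R3   (pivot in column 2 was zero)
[ 1  1  -1   3 ]
[ 0  4   0  -6 ]
[ 0  0   0   0 ]
[ 0  7   3  -1 ]
R4 <- R4 - (7/4)*R2:  [    0     0     3  19/2 ]
R3 <-> R4   (pivot in column 3 was zero)
[ 1  1  -1     3 ]
[ 0  4   0    -6 ]
[ 0  0   3  19/2 ]
[ 0  0   0     0 ]
Row echelon form:
[ 1  1  -1     3 ]
[ 0  4   0    -6 ]
[ 0  0   3  19/2 ]
[ 0  0   0     0 ]
Nonzero rows / pivot columns: 3

rank(A) = 3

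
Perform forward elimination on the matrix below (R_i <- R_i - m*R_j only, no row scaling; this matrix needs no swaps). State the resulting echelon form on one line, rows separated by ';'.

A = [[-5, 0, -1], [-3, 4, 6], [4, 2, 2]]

Forward elimination:
R2 <- R2 - (3/5)*R1:  [    0     4  33/5 ]
R3 <- R3 - (-4/5)*R1:  [   0    2  6/5 ]
R3 <- R3 - (1/2)*R2:  [      0       0  -21/10 ]
Row echelon form:
[ -5  0      -1 ]
[  0  4    33/5 ]
[  0  0  -21/10 ]

REF = [-5 0 -1; 0 4 33/5; 0 0 -21/10]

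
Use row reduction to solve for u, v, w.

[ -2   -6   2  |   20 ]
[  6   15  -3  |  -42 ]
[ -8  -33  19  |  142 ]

(0, -2, 4)

Forward elimination on [A|b]:
R2 <- R2 - (-3)*R1:  [  0  -3   3  18 ]
R3 <- R3 - (4)*R1:  [  0  -9  11  62 ]
R3 <- R3 - (3)*R2:  [ 0  0  2  8 ]
Row echelon form:
[ -2  -6  2  |  20 ]
[  0  -3  3  |  18 ]
[  0   0  2  |   8 ]
Back-substitution:
w = (8) / 2 = 4
v = (18 - (3)*(4)) / -3 = -2
u = (20 - (-6)*(-2) - (2)*(4)) / -2 = 0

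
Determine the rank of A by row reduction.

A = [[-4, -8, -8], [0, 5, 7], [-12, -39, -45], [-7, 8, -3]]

rank(A) = 3

Row reduction:
R3 <- R3 - (3)*R1:  [   0  -15  -21 ]
R4 <- R4 - (7/4)*R1:  [  0  22  11 ]
R3 <- R3 - (-3)*R2:  [ 0  0  0 ]
R4 <- R4 - (22/5)*R2:  [     0      0  -99/5 ]
R3 <-> R4   (pivot in column 3 was zero)
[ -4  -8     -8 ]
[  0   5      7 ]
[  0   0  -99/5 ]
[  0   0      0 ]
Row echelon form:
[ -4  -8     -8 ]
[  0   5      7 ]
[  0   0  -99/5 ]
[  0   0      0 ]
Nonzero rows / pivot columns: 3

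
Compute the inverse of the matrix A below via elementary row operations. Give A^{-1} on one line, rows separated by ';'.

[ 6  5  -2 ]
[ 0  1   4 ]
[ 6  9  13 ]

Gauss-Jordan on [A | I]:
R1 <- (1/6)*R1:  [    1   5/6  -1/3  |   1/6     0     0 ]
R3 <- R3 - (6)*R1:  [  0   4  15  |  -1   0   1 ]
R1 <- R1 - (5/6)*R2:  [     1      0  -11/3  |    1/6   -5/6      0 ]
R3 <- R3 - (4)*R2:  [  0   0  -1  |  -1  -4   1 ]
R3 <- (1/-1)*R3:  [  0   0   1  |   1   4  -1 ]
R1 <- R1 - (-11/3)*R3:  [     1      0      0  |   23/6   83/6  -11/3 ]
R2 <- R2 - (4)*R3:  [   0    1    0  |   -4  -15    4 ]
Right block of [I | A^{-1}] is the inverse:
[ 23/6  83/6  -11/3 ]
[   -4   -15      4 ]
[    1     4     -1 ]

inverse = [23/6 83/6 -11/3; -4 -15 4; 1 4 -1]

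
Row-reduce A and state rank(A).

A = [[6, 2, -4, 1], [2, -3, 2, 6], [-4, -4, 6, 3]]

rank(A) = 3

Row reduction:
R2 <- R2 - (1/3)*R1:  [     0  -11/3   10/3   17/3 ]
R3 <- R3 - (-2/3)*R1:  [    0  -8/3  10/3  11/3 ]
R3 <- R3 - (8/11)*R2:  [     0      0  10/11  -5/11 ]
Row echelon form:
[ 6      2     -4      1 ]
[ 0  -11/3   10/3   17/3 ]
[ 0      0  10/11  -5/11 ]
Nonzero rows / pivot columns: 3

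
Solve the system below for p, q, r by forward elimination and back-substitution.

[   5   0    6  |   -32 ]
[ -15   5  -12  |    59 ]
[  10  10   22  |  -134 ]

Forward elimination on [A|b]:
R2 <- R2 - (-3)*R1:  [   0    5    6  -37 ]
R3 <- R3 - (2)*R1:  [   0   10   10  -70 ]
R3 <- R3 - (2)*R2:  [  0   0  -2   4 ]
Row echelon form:
[ 5  0   6  |  -32 ]
[ 0  5   6  |  -37 ]
[ 0  0  -2  |    4 ]
Back-substitution:
r = (4) / -2 = -2
q = (-37 - (6)*(-2)) / 5 = -5
p = (-32 - (6)*(-2)) / 5 = -4

(-4, -5, -2)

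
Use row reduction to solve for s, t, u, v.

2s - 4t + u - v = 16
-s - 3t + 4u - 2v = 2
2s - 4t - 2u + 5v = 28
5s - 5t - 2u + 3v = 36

Forward elimination on [A|b]:
R2 <- R2 - (-1/2)*R1:  [    0    -5   9/2  -5/2    10 ]
R3 <- R3 - (1)*R1:  [  0   0  -3   6  12 ]
R4 <- R4 - (5/2)*R1:  [    0     5  -9/2  11/2    -4 ]
R4 <- R4 - (-1)*R2:  [ 0  0  0  3  6 ]
Row echelon form:
[ 2  -4    1    -1  |  16 ]
[ 0  -5  9/2  -5/2  |  10 ]
[ 0   0   -3     6  |  12 ]
[ 0   0    0     3  |   6 ]
Back-substitution:
v = (6) / 3 = 2
u = (12 - (6)*(2)) / -3 = 0
t = (10 - (9/2)*(0) - (-5/2)*(2)) / -5 = -3
s = (16 - (-4)*(-3) - (1)*(0) - (-1)*(2)) / 2 = 3

(3, -3, 0, 2)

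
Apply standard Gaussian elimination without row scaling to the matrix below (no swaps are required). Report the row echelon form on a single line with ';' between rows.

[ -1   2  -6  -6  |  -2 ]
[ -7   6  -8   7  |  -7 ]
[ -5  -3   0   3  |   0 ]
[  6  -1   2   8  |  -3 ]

REF = [-1 2 -6 -6 -2; 0 -8 34 49 7; 0 0 -101/4 -373/8 -11/8; 0 0 0 1599/101 -613/101]

Forward elimination:
R2 <- R2 - (7)*R1:  [  0  -8  34  49   7 ]
R3 <- R3 - (5)*R1:  [   0  -13   30   33   10 ]
R4 <- R4 - (-6)*R1:  [   0   11  -34  -28  -15 ]
R3 <- R3 - (13/8)*R2:  [      0       0  -101/4  -373/8   -11/8 ]
R4 <- R4 - (-11/8)*R2:  [     0      0   51/4  315/8  -43/8 ]
R4 <- R4 - (-51/101)*R3:  [        0         0         0  1599/101  -613/101 ]
Row echelon form:
[ -1   2      -6        -6  |        -2 ]
[  0  -8      34        49  |         7 ]
[  0   0  -101/4    -373/8  |     -11/8 ]
[  0   0       0  1599/101  |  -613/101 ]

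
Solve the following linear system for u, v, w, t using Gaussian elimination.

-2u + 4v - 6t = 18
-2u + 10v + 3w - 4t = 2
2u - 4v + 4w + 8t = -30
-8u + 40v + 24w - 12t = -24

Forward elimination on [A|b]:
R2 <- R2 - (1)*R1:  [   0    6    3    2  -16 ]
R3 <- R3 - (-1)*R1:  [   0    0    4    2  -12 ]
R4 <- R4 - (4)*R1:  [   0   24   24   12  -96 ]
R4 <- R4 - (4)*R2:  [   0    0   12    4  -32 ]
R4 <- R4 - (3)*R3:  [  0   0   0  -2   4 ]
Row echelon form:
[ -2  4  0  -6  |   18 ]
[  0  6  3   2  |  -16 ]
[  0  0  4   2  |  -12 ]
[  0  0  0  -2  |    4 ]
Back-substitution:
t = (4) / -2 = -2
w = (-12 - (2)*(-2)) / 4 = -2
v = (-16 - (3)*(-2) - (2)*(-2)) / 6 = -1
u = (18 - (4)*(-1) - (-6)*(-2)) / -2 = -5

(-5, -1, -2, -2)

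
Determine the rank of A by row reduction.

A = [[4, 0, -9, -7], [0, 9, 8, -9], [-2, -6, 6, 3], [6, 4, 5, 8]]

rank(A) = 4

Row reduction:
R3 <- R3 - (-1/2)*R1:  [    0    -6   3/2  -1/2 ]
R4 <- R4 - (3/2)*R1:  [    0     4  37/2  37/2 ]
R3 <- R3 - (-2/3)*R2:  [     0      0   41/6  -13/2 ]
R4 <- R4 - (4/9)*R2:  [      0       0  269/18    45/2 ]
R4 <- R4 - (269/123)*R3:  [        0         0         0  4516/123 ]
Row echelon form:
[ 4  0    -9        -7 ]
[ 0  9     8        -9 ]
[ 0  0  41/6     -13/2 ]
[ 0  0     0  4516/123 ]
Nonzero rows / pivot columns: 4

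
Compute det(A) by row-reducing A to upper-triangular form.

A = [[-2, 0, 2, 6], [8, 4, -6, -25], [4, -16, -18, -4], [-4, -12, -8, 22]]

det(A) = 144

Forward elimination:
R2 <- R2 - (-4)*R1:  [  0   4   2  -1 ]
R3 <- R3 - (-2)*R1:  [   0  -16  -14    8 ]
R4 <- R4 - (2)*R1:  [   0  -12  -12   10 ]
R3 <- R3 - (-4)*R2:  [  0   0  -6   4 ]
R4 <- R4 - (-3)*R2:  [  0   0  -6   7 ]
R4 <- R4 - (1)*R3:  [ 0  0  0  3 ]
Upper-triangular form:
[ -2  0   2   6 ]
[  0  4   2  -1 ]
[  0  0  -6   4 ]
[  0  0   0   3 ]
det(A) = (-1)^0 * (-2) * (4) * (-6) * (3) = 144  (0 row swaps -> sign +1)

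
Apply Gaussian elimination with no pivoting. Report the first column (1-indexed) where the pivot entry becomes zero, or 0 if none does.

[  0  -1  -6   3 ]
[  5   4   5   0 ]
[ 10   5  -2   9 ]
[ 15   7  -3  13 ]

first zero-pivot column = 1

Naive forward elimination:
Pivot entry (1,1) is zero but row 2 has 5 in column 1 -> naive elimination stops; a row interchange (e.g. R1 <-> R2) would be required here.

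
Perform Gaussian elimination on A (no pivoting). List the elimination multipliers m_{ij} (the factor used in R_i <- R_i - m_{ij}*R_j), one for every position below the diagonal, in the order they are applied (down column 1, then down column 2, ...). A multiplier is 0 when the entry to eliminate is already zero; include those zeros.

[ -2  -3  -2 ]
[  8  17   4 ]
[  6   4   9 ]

Forward elimination:
R2 <- R2 - (-4)*R1:  [  0   5  -4 ]
R3 <- R3 - (-3)*R1:  [  0  -5   3 ]
R3 <- R3 - (-1)*R2:  [  0   0  -1 ]
Multipliers (in order of application): m_{21} = -4, m_{31} = -3, m_{32} = -1

multipliers: -4, -3, -1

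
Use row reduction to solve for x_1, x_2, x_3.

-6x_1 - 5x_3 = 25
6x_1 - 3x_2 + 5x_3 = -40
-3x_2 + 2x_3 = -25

Forward elimination on [A|b]:
R2 <- R2 - (-1)*R1:  [   0   -3    0  -15 ]
R3 <- R3 - (1)*R2:  [   0    0    2  -10 ]
Row echelon form:
[ -6   0  -5  |   25 ]
[  0  -3   0  |  -15 ]
[  0   0   2  |  -10 ]
Back-substitution:
x_3 = (-10) / 2 = -5
x_2 = (-15) / -3 = 5
x_1 = (25 - (-5)*(-5)) / -6 = 0

(0, 5, -5)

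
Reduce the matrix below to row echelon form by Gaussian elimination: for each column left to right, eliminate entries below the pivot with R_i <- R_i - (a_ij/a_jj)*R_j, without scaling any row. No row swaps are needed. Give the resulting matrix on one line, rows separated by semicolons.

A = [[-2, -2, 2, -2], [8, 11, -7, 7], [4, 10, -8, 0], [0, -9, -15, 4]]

Forward elimination:
R2 <- R2 - (-4)*R1:  [  0   3   1  -1 ]
R3 <- R3 - (-2)*R1:  [  0   6  -4  -4 ]
R3 <- R3 - (2)*R2:  [  0   0  -6  -2 ]
R4 <- R4 - (-3)*R2:  [   0    0  -12    1 ]
R4 <- R4 - (2)*R3:  [ 0  0  0  5 ]
Row echelon form:
[ -2  -2   2  -2 ]
[  0   3   1  -1 ]
[  0   0  -6  -2 ]
[  0   0   0   5 ]

REF = [-2 -2 2 -2; 0 3 1 -1; 0 0 -6 -2; 0 0 0 5]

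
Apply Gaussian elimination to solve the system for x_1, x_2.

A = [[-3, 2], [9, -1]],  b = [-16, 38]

(4, -2)

Forward elimination on [A|b]:
R2 <- R2 - (-3)*R1:  [   0    5  -10 ]
Row echelon form:
[ -3  2  |  -16 ]
[  0  5  |  -10 ]
Back-substitution:
x_2 = (-10) / 5 = -2
x_1 = (-16 - (2)*(-2)) / -3 = 4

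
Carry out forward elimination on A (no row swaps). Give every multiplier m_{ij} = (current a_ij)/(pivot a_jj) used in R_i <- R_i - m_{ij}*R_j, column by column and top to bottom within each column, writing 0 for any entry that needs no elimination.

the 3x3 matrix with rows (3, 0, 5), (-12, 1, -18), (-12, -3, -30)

multipliers: -4, -4, -3

Forward elimination:
R2 <- R2 - (-4)*R1:  [ 0  1  2 ]
R3 <- R3 - (-4)*R1:  [   0   -3  -10 ]
R3 <- R3 - (-3)*R2:  [  0   0  -4 ]
Multipliers (in order of application): m_{21} = -4, m_{31} = -4, m_{32} = -3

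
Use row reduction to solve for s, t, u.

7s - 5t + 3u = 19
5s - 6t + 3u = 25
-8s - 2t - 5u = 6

(-1, -4, 2)

Forward elimination on [A|b]:
R2 <- R2 - (5/7)*R1:  [     0  -17/7    6/7   80/7 ]
R3 <- R3 - (-8/7)*R1:  [     0  -54/7  -11/7  194/7 ]
R3 <- R3 - (54/17)*R2:  [       0        0   -73/17  -146/17 ]
Row echelon form:
[ 7     -5       3  |       19 ]
[ 0  -17/7     6/7  |     80/7 ]
[ 0      0  -73/17  |  -146/17 ]
Back-substitution:
u = (-146/17) / (-73/17) = 2
t = (80/7 - (6/7)*(2)) / (-17/7) = -4
s = (19 - (-5)*(-4) - (3)*(2)) / 7 = -1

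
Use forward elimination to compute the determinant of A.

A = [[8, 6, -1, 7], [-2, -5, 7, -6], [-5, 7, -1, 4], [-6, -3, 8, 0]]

det(A) = -3163

Forward elimination:
R2 <- R2 - (-1/4)*R1:  [     0   -7/2   27/4  -17/4 ]
R3 <- R3 - (-5/8)*R1:  [     0   43/4  -13/8   67/8 ]
R4 <- R4 - (-3/4)*R1:  [    0   3/2  29/4  21/4 ]
R3 <- R3 - (-43/14)*R2:  [       0        0   535/28  -131/28 ]
R4 <- R4 - (-3/7)*R2:  [    0     0  71/7  24/7 ]
R4 <- R4 - (284/535)*R3:  [        0         0         0  3163/535 ]
Upper-triangular form:
[ 8     6      -1         7 ]
[ 0  -7/2    27/4     -17/4 ]
[ 0     0  535/28   -131/28 ]
[ 0     0       0  3163/535 ]
det(A) = (-1)^0 * (8) * (-7/2) * (535/28) * (3163/535) = -3163  (0 row swaps -> sign +1)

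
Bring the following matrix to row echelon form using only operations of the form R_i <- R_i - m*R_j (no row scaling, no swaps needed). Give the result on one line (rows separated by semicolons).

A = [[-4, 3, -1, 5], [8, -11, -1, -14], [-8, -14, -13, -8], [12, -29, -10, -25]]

Forward elimination:
R2 <- R2 - (-2)*R1:  [  0  -5  -3  -4 ]
R3 <- R3 - (2)*R1:  [   0  -20  -11  -18 ]
R4 <- R4 - (-3)*R1:  [   0  -20  -13  -10 ]
R3 <- R3 - (4)*R2:  [  0   0   1  -2 ]
R4 <- R4 - (4)*R2:  [  0   0  -1   6 ]
R4 <- R4 - (-1)*R3:  [ 0  0  0  4 ]
Row echelon form:
[ -4   3  -1   5 ]
[  0  -5  -3  -4 ]
[  0   0   1  -2 ]
[  0   0   0   4 ]

REF = [-4 3 -1 5; 0 -5 -3 -4; 0 0 1 -2; 0 0 0 4]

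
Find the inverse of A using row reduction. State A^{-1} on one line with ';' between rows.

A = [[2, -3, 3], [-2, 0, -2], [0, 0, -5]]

Gauss-Jordan on [A | I]:
R1 <- (1/2)*R1:  [    1  -3/2   3/2  |   1/2     0     0 ]
R2 <- R2 - (-2)*R1:  [  0  -3   1  |   1   1   0 ]
R2 <- (1/-3)*R2:  [    0     1  -1/3  |  -1/3  -1/3     0 ]
R1 <- R1 - (-3/2)*R2:  [    1     0     1  |     0  -1/2     0 ]
R3 <- (1/-5)*R3:  [    0     0     1  |     0     0  -1/5 ]
R1 <- R1 - (1)*R3:  [    1     0     0  |     0  -1/2   1/5 ]
R2 <- R2 - (-1/3)*R3:  [     0      1      0  |   -1/3   -1/3  -1/15 ]
Right block of [I | A^{-1}] is the inverse:
[    0  -1/2    1/5 ]
[ -1/3  -1/3  -1/15 ]
[    0     0   -1/5 ]

inverse = [0 -1/2 1/5; -1/3 -1/3 -1/15; 0 0 -1/5]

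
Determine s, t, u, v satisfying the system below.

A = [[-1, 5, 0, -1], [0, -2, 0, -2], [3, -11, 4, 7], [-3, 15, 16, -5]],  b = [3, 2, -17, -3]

(4, 1, -1, -2)

Forward elimination on [A|b]:
R3 <- R3 - (-3)*R1:  [  0   4   4   4  -8 ]
R4 <- R4 - (3)*R1:  [   0    0   16   -2  -12 ]
R3 <- R3 - (-2)*R2:  [  0   0   4   0  -4 ]
R4 <- R4 - (4)*R3:  [  0   0   0  -2   4 ]
Row echelon form:
[ -1   5  0  -1  |   3 ]
[  0  -2  0  -2  |   2 ]
[  0   0  4   0  |  -4 ]
[  0   0  0  -2  |   4 ]
Back-substitution:
v = (4) / -2 = -2
u = (-4) / 4 = -1
t = (2 - (-2)*(-2)) / -2 = 1
s = (3 - (5)*(1) - (-1)*(-2)) / -1 = 4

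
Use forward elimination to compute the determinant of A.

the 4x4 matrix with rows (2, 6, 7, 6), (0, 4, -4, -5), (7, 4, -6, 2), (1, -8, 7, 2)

Forward elimination:
R3 <- R3 - (7/2)*R1:  [     0    -17  -61/2    -19 ]
R4 <- R4 - (1/2)*R1:  [   0  -11  7/2   -1 ]
R3 <- R3 - (-17/4)*R2:  [      0       0   -95/2  -161/4 ]
R4 <- R4 - (-11/4)*R2:  [     0      0  -15/2  -59/4 ]
R4 <- R4 - (3/19)*R3:  [       0        0        0  -319/38 ]
Upper-triangular form:
[ 2  6      7        6 ]
[ 0  4     -4       -5 ]
[ 0  0  -95/2   -161/4 ]
[ 0  0      0  -319/38 ]
det(A) = (-1)^0 * (2) * (4) * (-95/2) * (-319/38) = 3190  (0 row swaps -> sign +1)

det(A) = 3190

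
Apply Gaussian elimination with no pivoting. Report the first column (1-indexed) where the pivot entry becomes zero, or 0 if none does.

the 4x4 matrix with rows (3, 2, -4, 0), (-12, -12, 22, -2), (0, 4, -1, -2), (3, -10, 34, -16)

first zero-pivot column = 0

Naive forward elimination:
R2 <- R2 - (-4)*R1:  [  0  -4   6  -2 ]
R4 <- R4 - (1)*R1:  [   0  -12   38  -16 ]
R3 <- R3 - (-1)*R2:  [  0   0   5  -4 ]
R4 <- R4 - (3)*R2:  [   0    0   20  -10 ]
R4 <- R4 - (4)*R3:  [ 0  0  0  6 ]
All pivots nonzero; naive elimination completes without hitting a zero pivot.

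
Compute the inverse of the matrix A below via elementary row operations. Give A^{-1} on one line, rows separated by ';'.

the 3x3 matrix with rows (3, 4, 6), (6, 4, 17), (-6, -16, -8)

inverse = [10/3 -8/9 11/18; -3/4 1/6 -5/24; -1 1/3 -1/6]

Gauss-Jordan on [A | I]:
R1 <- (1/3)*R1:  [   1  4/3    2  |  1/3    0    0 ]
R2 <- R2 - (6)*R1:  [  0  -4   5  |  -2   1   0 ]
R3 <- R3 - (-6)*R1:  [  0  -8   4  |   2   0   1 ]
R2 <- (1/-4)*R2:  [    0     1  -5/4  |   1/2  -1/4     0 ]
R1 <- R1 - (4/3)*R2:  [    1     0  11/3  |  -1/3   1/3     0 ]
R3 <- R3 - (-8)*R2:  [  0   0  -6  |   6  -2   1 ]
R3 <- (1/-6)*R3:  [    0     0     1  |    -1   1/3  -1/6 ]
R1 <- R1 - (11/3)*R3:  [     1      0      0  |   10/3   -8/9  11/18 ]
R2 <- R2 - (-5/4)*R3:  [     0      1      0  |   -3/4    1/6  -5/24 ]
Right block of [I | A^{-1}] is the inverse:
[ 10/3  -8/9  11/18 ]
[ -3/4   1/6  -5/24 ]
[   -1   1/3   -1/6 ]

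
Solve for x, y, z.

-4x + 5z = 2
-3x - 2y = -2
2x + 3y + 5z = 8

(2, -2, 2)

Forward elimination on [A|b]:
R2 <- R2 - (3/4)*R1:  [     0     -2  -15/4   -7/2 ]
R3 <- R3 - (-1/2)*R1:  [    0     3  15/2     9 ]
R3 <- R3 - (-3/2)*R2:  [    0     0  15/8  15/4 ]
Row echelon form:
[ -4   0      5  |     2 ]
[  0  -2  -15/4  |  -7/2 ]
[  0   0   15/8  |  15/4 ]
Back-substitution:
z = (15/4) / (15/8) = 2
y = (-7/2 - (-15/4)*(2)) / -2 = -2
x = (2 - (5)*(2)) / -4 = 2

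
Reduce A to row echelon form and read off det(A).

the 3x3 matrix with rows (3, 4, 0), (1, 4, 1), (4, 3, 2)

Forward elimination:
R2 <- R2 - (1/3)*R1:  [   0  8/3    1 ]
R3 <- R3 - (4/3)*R1:  [    0  -7/3     2 ]
R3 <- R3 - (-7/8)*R2:  [    0     0  23/8 ]
Upper-triangular form:
[ 3    4     0 ]
[ 0  8/3     1 ]
[ 0    0  23/8 ]
det(A) = (-1)^0 * (3) * (8/3) * (23/8) = 23  (0 row swaps -> sign +1)

det(A) = 23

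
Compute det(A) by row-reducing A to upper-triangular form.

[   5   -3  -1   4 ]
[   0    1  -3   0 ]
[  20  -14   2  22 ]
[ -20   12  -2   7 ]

Forward elimination:
R3 <- R3 - (4)*R1:  [  0  -2   6   6 ]
R4 <- R4 - (-4)*R1:  [  0   0  -6  23 ]
R3 <- R3 - (-2)*R2:  [ 0  0  0  6 ]
R3 <-> R4   (pivot in column 3 was zero)
[ 5  -3  -1   4 ]
[ 0   1  -3   0 ]
[ 0   0  -6  23 ]
[ 0   0   0   6 ]
Upper-triangular form:
[ 5  -3  -1   4 ]
[ 0   1  -3   0 ]
[ 0   0  -6  23 ]
[ 0   0   0   6 ]
det(A) = (-1)^1 * (5) * (1) * (-6) * (6) = 180  (1 row swap -> sign -1)

det(A) = 180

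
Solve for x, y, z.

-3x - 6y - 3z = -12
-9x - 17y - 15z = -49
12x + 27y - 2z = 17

(4, -1, 2)

Forward elimination on [A|b]:
R2 <- R2 - (3)*R1:  [   0    1   -6  -13 ]
R3 <- R3 - (-4)*R1:  [   0    3  -14  -31 ]
R3 <- R3 - (3)*R2:  [ 0  0  4  8 ]
Row echelon form:
[ -3  -6  -3  |  -12 ]
[  0   1  -6  |  -13 ]
[  0   0   4  |    8 ]
Back-substitution:
z = (8) / 4 = 2
y = (-13 - (-6)*(2)) / 1 = -1
x = (-12 - (-6)*(-1) - (-3)*(2)) / -3 = 4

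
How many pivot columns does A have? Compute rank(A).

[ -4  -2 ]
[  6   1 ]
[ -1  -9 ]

Row reduction:
R2 <- R2 - (-3/2)*R1:  [  0  -2 ]
R3 <- R3 - (1/4)*R1:  [     0  -17/2 ]
R3 <- R3 - (17/4)*R2:  [ 0  0 ]
Row echelon form:
[ -4  -2 ]
[  0  -2 ]
[  0   0 ]
Nonzero rows / pivot columns: 2

rank(A) = 2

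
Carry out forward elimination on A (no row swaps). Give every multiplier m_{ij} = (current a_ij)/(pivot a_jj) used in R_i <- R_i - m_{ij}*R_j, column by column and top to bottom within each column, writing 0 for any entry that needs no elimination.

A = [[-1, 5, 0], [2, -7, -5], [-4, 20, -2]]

Forward elimination:
R2 <- R2 - (-2)*R1:  [  0   3  -5 ]
R3 <- R3 - (4)*R1:  [  0   0  -2 ]
R3: entry in column 2 is already 0 -> m_{32} = 0 (no row operation needed)
Multipliers (in order of application): m_{21} = -2, m_{31} = 4, m_{32} = 0

multipliers: -2, 4, 0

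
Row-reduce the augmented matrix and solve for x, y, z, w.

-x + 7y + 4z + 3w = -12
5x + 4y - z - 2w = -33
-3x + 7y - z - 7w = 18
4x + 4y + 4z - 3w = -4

(-5, -3, 4, -4)

Forward elimination on [A|b]:
R2 <- R2 - (-5)*R1:  [   0   39   19   13  -93 ]
R3 <- R3 - (3)*R1:  [   0  -14  -13  -16   54 ]
R4 <- R4 - (-4)*R1:  [   0   32   20    9  -52 ]
R3 <- R3 - (-14/39)*R2:  [       0        0  -241/39    -34/3   268/13 ]
R4 <- R4 - (32/39)*R2:  [      0       0  172/39    -5/3  316/13 ]
R4 <- R4 - (-172/241)*R3:  [         0          0          0  -2351/241   9404/241 ]
Row echelon form:
[ -1   7        4          3  |       -12 ]
[  0  39       19         13  |       -93 ]
[  0   0  -241/39      -34/3  |    268/13 ]
[  0   0        0  -2351/241  |  9404/241 ]
Back-substitution:
w = (9404/241) / (-2351/241) = -4
z = (268/13 - (-34/3)*(-4)) / (-241/39) = 4
y = (-93 - (19)*(4) - (13)*(-4)) / 39 = -3
x = (-12 - (7)*(-3) - (4)*(4) - (3)*(-4)) / -1 = -5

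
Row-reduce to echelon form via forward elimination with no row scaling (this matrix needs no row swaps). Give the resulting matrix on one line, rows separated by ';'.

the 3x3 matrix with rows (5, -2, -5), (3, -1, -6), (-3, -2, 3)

Forward elimination:
R2 <- R2 - (3/5)*R1:  [   0  1/5   -3 ]
R3 <- R3 - (-3/5)*R1:  [     0  -16/5      0 ]
R3 <- R3 - (-16)*R2:  [   0    0  -48 ]
Row echelon form:
[ 5   -2   -5 ]
[ 0  1/5   -3 ]
[ 0    0  -48 ]

REF = [5 -2 -5; 0 1/5 -3; 0 0 -48]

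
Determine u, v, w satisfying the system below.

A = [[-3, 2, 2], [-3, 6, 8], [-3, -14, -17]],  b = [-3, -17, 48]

Forward elimination on [A|b]:
R2 <- R2 - (1)*R1:  [   0    4    6  -14 ]
R3 <- R3 - (1)*R1:  [   0  -16  -19   51 ]
R3 <- R3 - (-4)*R2:  [  0   0   5  -5 ]
Row echelon form:
[ -3  2  2  |   -3 ]
[  0  4  6  |  -14 ]
[  0  0  5  |   -5 ]
Back-substitution:
w = (-5) / 5 = -1
v = (-14 - (6)*(-1)) / 4 = -2
u = (-3 - (2)*(-2) - (2)*(-1)) / -3 = -1

(-1, -2, -1)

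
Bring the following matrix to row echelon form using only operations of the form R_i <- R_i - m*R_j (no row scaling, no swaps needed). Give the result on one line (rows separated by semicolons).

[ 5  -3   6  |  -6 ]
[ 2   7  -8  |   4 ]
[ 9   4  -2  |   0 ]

REF = [5 -3 6 -6; 0 41/5 -52/5 32/5; 0 0 -36/41 142/41]

Forward elimination:
R2 <- R2 - (2/5)*R1:  [     0   41/5  -52/5   32/5 ]
R3 <- R3 - (9/5)*R1:  [     0   47/5  -64/5   54/5 ]
R3 <- R3 - (47/41)*R2:  [      0       0  -36/41  142/41 ]
Row echelon form:
[ 5    -3       6  |      -6 ]
[ 0  41/5   -52/5  |    32/5 ]
[ 0     0  -36/41  |  142/41 ]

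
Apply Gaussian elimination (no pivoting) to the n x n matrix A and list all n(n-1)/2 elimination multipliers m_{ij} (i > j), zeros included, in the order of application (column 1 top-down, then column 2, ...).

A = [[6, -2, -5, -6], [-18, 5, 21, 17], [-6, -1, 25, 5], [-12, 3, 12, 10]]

multipliers: -3, -1, -2, 3, 1, -2

Forward elimination:
R2 <- R2 - (-3)*R1:  [  0  -1   6  -1 ]
R3 <- R3 - (-1)*R1:  [  0  -3  20  -1 ]
R4 <- R4 - (-2)*R1:  [  0  -1   2  -2 ]
R3 <- R3 - (3)*R2:  [ 0  0  2  2 ]
R4 <- R4 - (1)*R2:  [  0   0  -4  -1 ]
R4 <- R4 - (-2)*R3:  [ 0  0  0  3 ]
Multipliers (in order of application): m_{21} = -3, m_{31} = -1, m_{41} = -2, m_{32} = 3, m_{42} = 1, m_{43} = -2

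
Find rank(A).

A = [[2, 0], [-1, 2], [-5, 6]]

rank(A) = 2

Row reduction:
R2 <- R2 - (-1/2)*R1:  [ 0  2 ]
R3 <- R3 - (-5/2)*R1:  [ 0  6 ]
R3 <- R3 - (3)*R2:  [ 0  0 ]
Row echelon form:
[ 2  0 ]
[ 0  2 ]
[ 0  0 ]
Nonzero rows / pivot columns: 2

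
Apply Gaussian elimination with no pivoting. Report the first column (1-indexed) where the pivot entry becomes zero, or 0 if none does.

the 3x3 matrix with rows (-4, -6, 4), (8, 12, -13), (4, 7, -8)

Naive forward elimination:
R2 <- R2 - (-2)*R1:  [  0   0  -5 ]
R3 <- R3 - (-1)*R1:  [  0   1  -4 ]
Matrix at this point:
[ -4  -6   4 ]
[  0   0  -5 ]
[  0   1  -4 ]
Pivot entry (2,2) is zero but row 3 has 1 in column 2 -> naive elimination stops; a row interchange (e.g. R2 <-> R3) would be required here.

first zero-pivot column = 2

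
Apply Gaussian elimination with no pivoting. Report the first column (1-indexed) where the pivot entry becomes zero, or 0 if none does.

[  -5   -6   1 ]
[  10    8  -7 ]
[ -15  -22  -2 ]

Naive forward elimination:
R2 <- R2 - (-2)*R1:  [  0  -4  -5 ]
R3 <- R3 - (3)*R1:  [  0  -4  -5 ]
R3 <- R3 - (1)*R2:  [ 0  0  0 ]
Matrix at this point:
[ -5  -6   1 ]
[  0  -4  -5 ]
[  0   0   0 ]
Pivot entry (3,3) in the last row is zero and there are no rows below to swap with -> zero pivot in column 3 (A is singular).

first zero-pivot column = 3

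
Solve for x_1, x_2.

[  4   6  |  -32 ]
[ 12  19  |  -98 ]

Forward elimination on [A|b]:
R2 <- R2 - (3)*R1:  [  0   1  -2 ]
Row echelon form:
[ 4  6  |  -32 ]
[ 0  1  |   -2 ]
Back-substitution:
x_2 = (-2) / 1 = -2
x_1 = (-32 - (6)*(-2)) / 4 = -5

(-5, -2)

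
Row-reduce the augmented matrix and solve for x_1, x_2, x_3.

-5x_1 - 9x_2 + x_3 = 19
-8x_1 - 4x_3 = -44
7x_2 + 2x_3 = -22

Forward elimination on [A|b]:
R2 <- R2 - (8/5)*R1:  [      0    72/5   -28/5  -372/5 ]
R3 <- R3 - (35/72)*R2:  [     0      0  85/18   85/6 ]
Row echelon form:
[ -5    -9      1  |      19 ]
[  0  72/5  -28/5  |  -372/5 ]
[  0     0  85/18  |    85/6 ]
Back-substitution:
x_3 = (85/6) / (85/18) = 3
x_2 = (-372/5 - (-28/5)*(3)) / (72/5) = -4
x_1 = (19 - (-9)*(-4) - (1)*(3)) / -5 = 4

(4, -4, 3)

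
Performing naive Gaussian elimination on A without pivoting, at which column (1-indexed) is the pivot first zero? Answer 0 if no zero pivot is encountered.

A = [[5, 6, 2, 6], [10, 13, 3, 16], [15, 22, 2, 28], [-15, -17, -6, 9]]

first zero-pivot column = 3

Naive forward elimination:
R2 <- R2 - (2)*R1:  [  0   1  -1   4 ]
R3 <- R3 - (3)*R1:  [  0   4  -4  10 ]
R4 <- R4 - (-3)*R1:  [  0   1   0  27 ]
R3 <- R3 - (4)*R2:  [  0   0   0  -6 ]
R4 <- R4 - (1)*R2:  [  0   0   1  23 ]
Matrix at this point:
[ 5  6   2   6 ]
[ 0  1  -1   4 ]
[ 0  0   0  -6 ]
[ 0  0   1  23 ]
Pivot entry (3,3) is zero but row 4 has 1 in column 3 -> naive elimination stops; a row interchange (e.g. R3 <-> R4) would be required here.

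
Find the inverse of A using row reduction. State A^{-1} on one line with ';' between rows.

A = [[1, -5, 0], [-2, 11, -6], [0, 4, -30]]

Gauss-Jordan on [A | I]:
R2 <- R2 - (-2)*R1:  [  0   1  -6  |   2   1   0 ]
R1 <- R1 - (-5)*R2:  [   1    0  -30  |   11    5    0 ]
R3 <- R3 - (4)*R2:  [  0   0  -6  |  -8  -4   1 ]
R3 <- (1/-6)*R3:  [    0     0     1  |   4/3   2/3  -1/6 ]
R1 <- R1 - (-30)*R3:  [  1   0   0  |  51  25  -5 ]
R2 <- R2 - (-6)*R3:  [  0   1   0  |  10   5  -1 ]
Right block of [I | A^{-1}] is the inverse:
[  51   25    -5 ]
[  10    5    -1 ]
[ 4/3  2/3  -1/6 ]

inverse = [51 25 -5; 10 5 -1; 4/3 2/3 -1/6]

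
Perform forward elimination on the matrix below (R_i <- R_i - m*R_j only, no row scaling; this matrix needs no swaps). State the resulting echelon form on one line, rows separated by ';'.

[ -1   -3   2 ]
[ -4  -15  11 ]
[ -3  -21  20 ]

Forward elimination:
R2 <- R2 - (4)*R1:  [  0  -3   3 ]
R3 <- R3 - (3)*R1:  [   0  -12   14 ]
R3 <- R3 - (4)*R2:  [ 0  0  2 ]
Row echelon form:
[ -1  -3  2 ]
[  0  -3  3 ]
[  0   0  2 ]

REF = [-1 -3 2; 0 -3 3; 0 0 2]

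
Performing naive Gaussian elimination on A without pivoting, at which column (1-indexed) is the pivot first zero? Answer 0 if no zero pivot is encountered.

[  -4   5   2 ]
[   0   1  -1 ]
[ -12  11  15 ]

first zero-pivot column = 0

Naive forward elimination:
R3 <- R3 - (3)*R1:  [  0  -4   9 ]
R3 <- R3 - (-4)*R2:  [ 0  0  5 ]
All pivots nonzero; naive elimination completes without hitting a zero pivot.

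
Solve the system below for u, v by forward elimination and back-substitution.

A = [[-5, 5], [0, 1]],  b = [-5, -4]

Forward elimination on [A|b]:
Row echelon form:
[ -5  5  |  -5 ]
[  0  1  |  -4 ]
Back-substitution:
v = (-4) / 1 = -4
u = (-5 - (5)*(-4)) / -5 = -3

(-3, -4)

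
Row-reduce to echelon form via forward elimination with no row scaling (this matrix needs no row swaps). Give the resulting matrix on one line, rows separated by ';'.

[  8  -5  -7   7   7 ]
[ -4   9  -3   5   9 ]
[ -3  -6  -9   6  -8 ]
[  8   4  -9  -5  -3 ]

Forward elimination:
R2 <- R2 - (-1/2)*R1:  [     0   13/2  -13/2   17/2   25/2 ]
R3 <- R3 - (-3/8)*R1:  [     0  -63/8  -93/8   69/8  -43/8 ]
R4 <- R4 - (1)*R1:  [   0    9   -2  -12  -10 ]
R3 <- R3 - (-63/52)*R2:  [      0       0   -39/2  246/13  127/13 ]
R4 <- R4 - (18/13)*R2:  [       0        0        7  -309/13  -355/13 ]
R4 <- R4 - (-14/39)*R3:  [          0           0           0   -2869/169  -12067/507 ]
Row echelon form:
[ 8    -5     -7          7           7 ]
[ 0  13/2  -13/2       17/2        25/2 ]
[ 0     0  -39/2     246/13      127/13 ]
[ 0     0      0  -2869/169  -12067/507 ]

REF = [8 -5 -7 7 7; 0 13/2 -13/2 17/2 25/2; 0 0 -39/2 246/13 127/13; 0 0 0 -2869/169 -12067/507]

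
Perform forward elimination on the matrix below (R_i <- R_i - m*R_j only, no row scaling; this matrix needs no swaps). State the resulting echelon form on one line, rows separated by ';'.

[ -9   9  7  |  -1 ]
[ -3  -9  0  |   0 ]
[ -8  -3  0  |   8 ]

REF = [-9 9 7 -1; 0 -12 -7/3 1/3; 0 0 -49/12 103/12]

Forward elimination:
R2 <- R2 - (1/3)*R1:  [    0   -12  -7/3   1/3 ]
R3 <- R3 - (8/9)*R1:  [     0    -11  -56/9   80/9 ]
R3 <- R3 - (11/12)*R2:  [      0       0  -49/12  103/12 ]
Row echelon form:
[ -9    9       7  |      -1 ]
[  0  -12    -7/3  |     1/3 ]
[  0    0  -49/12  |  103/12 ]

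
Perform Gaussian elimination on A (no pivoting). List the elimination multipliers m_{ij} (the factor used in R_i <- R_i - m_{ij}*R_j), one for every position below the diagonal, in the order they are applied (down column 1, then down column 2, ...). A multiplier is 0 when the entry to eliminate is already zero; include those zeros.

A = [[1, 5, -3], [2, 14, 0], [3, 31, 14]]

Forward elimination:
R2 <- R2 - (2)*R1:  [ 0  4  6 ]
R3 <- R3 - (3)*R1:  [  0  16  23 ]
R3 <- R3 - (4)*R2:  [  0   0  -1 ]
Multipliers (in order of application): m_{21} = 2, m_{31} = 3, m_{32} = 4

multipliers: 2, 3, 4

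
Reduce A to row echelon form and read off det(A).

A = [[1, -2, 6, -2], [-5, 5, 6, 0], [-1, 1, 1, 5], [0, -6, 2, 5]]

Forward elimination:
R2 <- R2 - (-5)*R1:  [   0   -5   36  -10 ]
R3 <- R3 - (-1)*R1:  [  0  -1   7   3 ]
R3 <- R3 - (1/5)*R2:  [    0     0  -1/5     5 ]
R4 <- R4 - (6/5)*R2:  [      0       0  -206/5      17 ]
R4 <- R4 - (206)*R3:  [     0      0      0  -1013 ]
Upper-triangular form:
[ 1  -2     6     -2 ]
[ 0  -5    36    -10 ]
[ 0   0  -1/5      5 ]
[ 0   0     0  -1013 ]
det(A) = (-1)^0 * (1) * (-5) * (-1/5) * (-1013) = -1013  (0 row swaps -> sign +1)

det(A) = -1013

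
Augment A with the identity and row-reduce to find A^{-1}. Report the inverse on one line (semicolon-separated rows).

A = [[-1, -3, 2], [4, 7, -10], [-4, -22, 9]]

inverse = [-157/25 -17/25 16/25; 4/25 -1/25 -2/25; -12/5 -2/5 1/5]

Gauss-Jordan on [A | I]:
R1 <- (1/-1)*R1:  [  1   3  -2  |  -1   0   0 ]
R2 <- R2 - (4)*R1:  [  0  -5  -2  |   4   1   0 ]
R3 <- R3 - (-4)*R1:  [   0  -10    1  |   -4    0    1 ]
R2 <- (1/-5)*R2:  [    0     1   2/5  |  -4/5  -1/5     0 ]
R1 <- R1 - (3)*R2:  [     1      0  -16/5  |    7/5    3/5      0 ]
R3 <- R3 - (-10)*R2:  [   0    0    5  |  -12   -2    1 ]
R3 <- (1/5)*R3:  [     0      0      1  |  -12/5   -2/5    1/5 ]
R1 <- R1 - (-16/5)*R3:  [       1        0        0  |  -157/25   -17/25    16/25 ]
R2 <- R2 - (2/5)*R3:  [     0      1      0  |   4/25  -1/25  -2/25 ]
Right block of [I | A^{-1}] is the inverse:
[ -157/25  -17/25  16/25 ]
[    4/25   -1/25  -2/25 ]
[   -12/5    -2/5    1/5 ]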